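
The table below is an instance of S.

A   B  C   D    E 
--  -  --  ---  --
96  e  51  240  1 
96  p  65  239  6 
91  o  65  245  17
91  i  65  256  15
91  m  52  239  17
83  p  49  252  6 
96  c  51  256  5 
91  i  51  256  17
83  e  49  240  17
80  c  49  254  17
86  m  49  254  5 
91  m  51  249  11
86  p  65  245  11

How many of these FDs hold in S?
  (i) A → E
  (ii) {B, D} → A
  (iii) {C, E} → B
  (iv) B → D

(i) A → E: A=96: 3 rows → E takes values {1, 6, 5} — violation; A=91: 5 rows → E takes values {17, 15, 11} — violation; A=83: 2 rows → E takes values {6, 17} — violation; A=86: 2 rows → E takes values {5, 11} — violation — fails.
(ii) {B, D} → A: (B=e, D=240): 2 rows → A takes values {96, 83} — violation — fails.
(iii) {C, E} → B: (C=49, E=17): 2 rows → B takes values {e, c} — violation — fails.
(iv) B → D: B=p: 3 rows → D takes values {239, 252, 245} — violation; B=m: 3 rows → D takes values {239, 254, 249} — violation; B=c: 2 rows → D takes values {256, 254} — violation — fails.
None of the 4 dependencies hold.

0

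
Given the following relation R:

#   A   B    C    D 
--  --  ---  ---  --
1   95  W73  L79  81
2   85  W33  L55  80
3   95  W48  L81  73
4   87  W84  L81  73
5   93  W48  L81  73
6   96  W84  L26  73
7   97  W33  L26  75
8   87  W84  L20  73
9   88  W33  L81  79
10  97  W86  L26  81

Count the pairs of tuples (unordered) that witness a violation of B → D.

3

B=W33: violating pairs (2,7), (2,9), (7,9) — 3 pairs.
B=W48: all 2 rows agree on D — 0 pairs.
B=W84: all 3 rows agree on D — 0 pairs.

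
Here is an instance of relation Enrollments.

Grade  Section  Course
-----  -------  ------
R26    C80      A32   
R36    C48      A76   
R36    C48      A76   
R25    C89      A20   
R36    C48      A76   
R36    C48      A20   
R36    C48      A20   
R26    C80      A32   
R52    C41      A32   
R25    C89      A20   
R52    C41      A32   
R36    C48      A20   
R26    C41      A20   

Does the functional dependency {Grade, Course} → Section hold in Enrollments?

(Grade=R26, Course=A32): 2 rows → Section = C80, C80 ✓
(Grade=R36, Course=A76): 3 rows → Section = C48, C48, C48 ✓
(Grade=R25, Course=A20): 2 rows → Section = C89, C89 ✓
(Grade=R36, Course=A20): 3 rows → Section = C48, C48, C48 ✓
(Grade=R52, Course=A32): 2 rows → Section = C41, C41 ✓
(Grade=R26, Course=A20): 1 row → Section = C41 ✓
Every {Grade, Course} value is associated with a single Section value, so {Grade, Course} → Section holds.

Yes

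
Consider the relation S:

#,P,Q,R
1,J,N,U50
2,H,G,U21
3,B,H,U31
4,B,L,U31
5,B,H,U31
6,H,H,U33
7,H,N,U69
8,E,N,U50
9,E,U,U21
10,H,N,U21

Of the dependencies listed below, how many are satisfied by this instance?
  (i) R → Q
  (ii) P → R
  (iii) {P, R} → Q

(i) R → Q: R=U21: rows 2, 9, 10 → Q takes values {G, U, N} — violation; R=U31: rows 3, 4, 5 → Q takes values {H, L} — violation — fails.
(ii) P → R: P=H: rows 2, 6, 7, 10 → R takes values {U21, U33, U69} — violation; P=E: rows 8, 9 → R takes values {U50, U21} — violation — fails.
(iii) {P, R} → Q: (P=H, R=U21): rows 2, 10 → Q takes values {G, N} — violation; (P=B, R=U31): rows 3, 4, 5 → Q takes values {H, L} — violation — fails.
None of the 3 dependencies hold.

0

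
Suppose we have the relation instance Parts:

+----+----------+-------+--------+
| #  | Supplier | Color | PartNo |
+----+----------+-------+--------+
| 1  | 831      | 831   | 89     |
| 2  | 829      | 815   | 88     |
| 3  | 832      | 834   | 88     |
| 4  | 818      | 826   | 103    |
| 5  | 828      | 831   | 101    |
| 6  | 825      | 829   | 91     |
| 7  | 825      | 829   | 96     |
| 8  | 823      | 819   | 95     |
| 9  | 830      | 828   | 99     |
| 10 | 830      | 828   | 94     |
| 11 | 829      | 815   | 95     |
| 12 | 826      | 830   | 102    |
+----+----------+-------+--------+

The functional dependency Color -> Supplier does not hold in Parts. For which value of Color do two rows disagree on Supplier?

831

Color=831: rows 1, 5 → Supplier takes values {831, 828} — violation
Color=815: rows 2, 11 → Supplier = 829, 829 ✓
Color=834: row 3 → Supplier = 832 ✓
Color=826: row 4 → Supplier = 818 ✓
Color=829: rows 6, 7 → Supplier = 825, 825 ✓
Color=819: row 8 → Supplier = 823 ✓
Color=828: rows 9, 10 → Supplier = 830, 830 ✓
Color=830: row 12 → Supplier = 826 ✓
The only Color value with inconsistent Supplier is Color=831.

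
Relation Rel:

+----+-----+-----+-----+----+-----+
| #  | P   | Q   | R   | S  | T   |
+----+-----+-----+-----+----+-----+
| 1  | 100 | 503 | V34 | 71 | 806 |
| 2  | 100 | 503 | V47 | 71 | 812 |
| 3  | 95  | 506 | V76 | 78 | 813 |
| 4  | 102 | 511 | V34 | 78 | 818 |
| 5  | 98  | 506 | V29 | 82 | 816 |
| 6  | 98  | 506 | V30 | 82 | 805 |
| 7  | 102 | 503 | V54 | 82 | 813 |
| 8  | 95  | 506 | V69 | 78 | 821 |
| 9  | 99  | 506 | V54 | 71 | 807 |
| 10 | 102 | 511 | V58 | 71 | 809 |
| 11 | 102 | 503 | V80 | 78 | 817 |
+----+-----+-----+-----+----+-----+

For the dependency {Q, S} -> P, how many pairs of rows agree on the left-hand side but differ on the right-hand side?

(Q=503, S=71): all 2 rows agree on P — 0 pairs.
(Q=506, S=78): all 2 rows agree on P — 0 pairs.
(Q=506, S=82): all 2 rows agree on P — 0 pairs.

0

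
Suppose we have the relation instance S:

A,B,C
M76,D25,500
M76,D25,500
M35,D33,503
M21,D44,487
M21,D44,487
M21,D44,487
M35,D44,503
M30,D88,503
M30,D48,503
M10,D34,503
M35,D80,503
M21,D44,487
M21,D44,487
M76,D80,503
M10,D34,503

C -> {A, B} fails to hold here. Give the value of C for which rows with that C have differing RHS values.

C=500: 2 rows → {A,B} = (M76, D25), (M76, D25) ✓
C=503: 8 rows → {A,B} takes values {(M35, D33), (M35, D44), (M30, D88), (M30, D48), (M10, D34), (M35, D80), (M76, D80)} — violation
C=487: 5 rows → {A,B} = (M21, D44), (M21, D44), (M21, D44), (M21, D44), (M21, D44) ✓
The only C value with inconsistent RHS is C=503.

503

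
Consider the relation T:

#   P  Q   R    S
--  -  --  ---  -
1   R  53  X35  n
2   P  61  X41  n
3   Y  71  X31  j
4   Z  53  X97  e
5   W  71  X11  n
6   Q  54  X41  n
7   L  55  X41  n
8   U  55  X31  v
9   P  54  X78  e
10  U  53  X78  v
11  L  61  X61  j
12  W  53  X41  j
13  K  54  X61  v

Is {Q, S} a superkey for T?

Yes

All 13 rows have distinct {Q, S} values, so {Q, S} → (all attributes) holds and {Q, S} is a superkey.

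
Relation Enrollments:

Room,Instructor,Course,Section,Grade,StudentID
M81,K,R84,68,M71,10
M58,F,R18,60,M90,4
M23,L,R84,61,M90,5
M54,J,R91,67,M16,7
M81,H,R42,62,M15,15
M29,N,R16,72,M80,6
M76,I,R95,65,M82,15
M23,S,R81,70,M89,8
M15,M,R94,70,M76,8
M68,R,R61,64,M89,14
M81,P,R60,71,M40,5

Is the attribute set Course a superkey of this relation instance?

No

Two distinct rows share Course=R84, so Course does not determine every attribute — not a superkey.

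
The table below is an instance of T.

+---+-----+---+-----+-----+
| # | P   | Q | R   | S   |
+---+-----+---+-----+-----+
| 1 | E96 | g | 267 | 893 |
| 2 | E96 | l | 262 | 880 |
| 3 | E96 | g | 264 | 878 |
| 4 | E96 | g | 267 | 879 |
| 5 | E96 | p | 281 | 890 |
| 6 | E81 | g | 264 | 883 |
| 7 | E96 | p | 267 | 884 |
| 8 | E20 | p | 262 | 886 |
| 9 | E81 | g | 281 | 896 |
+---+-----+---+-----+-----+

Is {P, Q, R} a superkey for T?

Rows 1 and 4 have the same {P, Q, R} value (P=E96, Q=g, R=267) but are distinct tuples, so {P, Q, R} does not determine every attribute — not a superkey.

No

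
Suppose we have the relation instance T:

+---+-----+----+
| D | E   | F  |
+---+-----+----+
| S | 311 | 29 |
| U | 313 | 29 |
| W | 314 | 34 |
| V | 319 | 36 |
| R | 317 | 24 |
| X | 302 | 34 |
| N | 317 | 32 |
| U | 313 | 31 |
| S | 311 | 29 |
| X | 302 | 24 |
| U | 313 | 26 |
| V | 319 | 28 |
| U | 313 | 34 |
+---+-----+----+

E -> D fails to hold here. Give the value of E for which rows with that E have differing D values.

E=311: 2 rows → D = S, S ✓
E=313: 4 rows → D = U, U, U, U ✓
E=314: 1 row → D = W ✓
E=319: 2 rows → D = V, V ✓
E=317: 2 rows → D takes values {R, N} — violation
E=302: 2 rows → D = X, X ✓
The only E value with inconsistent D is E=317.

317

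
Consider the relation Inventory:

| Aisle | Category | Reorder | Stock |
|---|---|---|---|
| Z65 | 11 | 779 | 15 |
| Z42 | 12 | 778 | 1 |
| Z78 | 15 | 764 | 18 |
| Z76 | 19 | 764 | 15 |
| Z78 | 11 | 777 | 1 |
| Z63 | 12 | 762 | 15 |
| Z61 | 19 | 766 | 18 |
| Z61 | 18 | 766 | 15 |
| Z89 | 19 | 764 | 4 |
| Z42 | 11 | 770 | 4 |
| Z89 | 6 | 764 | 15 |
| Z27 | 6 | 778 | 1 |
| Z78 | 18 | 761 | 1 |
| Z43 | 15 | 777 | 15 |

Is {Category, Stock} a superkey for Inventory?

Yes

All 14 rows have distinct {Category, Stock} values, so {Category, Stock} → (all attributes) holds and {Category, Stock} is a superkey.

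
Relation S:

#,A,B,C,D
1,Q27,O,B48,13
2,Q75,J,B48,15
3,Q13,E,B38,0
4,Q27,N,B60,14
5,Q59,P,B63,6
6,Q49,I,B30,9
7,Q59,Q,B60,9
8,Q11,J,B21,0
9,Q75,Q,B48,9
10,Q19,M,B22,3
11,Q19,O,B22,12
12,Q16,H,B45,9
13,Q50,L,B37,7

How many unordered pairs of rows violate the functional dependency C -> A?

3

C=B48: violating pairs (1,2), (1,9) — 2 pairs.
C=B60: violating pairs (4,7) — 1 pair.
C=B22: all 2 rows agree on A — 0 pairs.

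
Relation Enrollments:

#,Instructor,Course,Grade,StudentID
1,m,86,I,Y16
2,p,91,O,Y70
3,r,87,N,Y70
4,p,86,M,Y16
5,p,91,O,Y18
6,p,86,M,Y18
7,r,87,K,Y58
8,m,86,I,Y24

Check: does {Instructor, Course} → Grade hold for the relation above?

No

(Instructor=m, Course=86): rows 1, 8 → Grade = I, I ✓
(Instructor=p, Course=91): rows 2, 5 → Grade = O, O ✓
(Instructor=r, Course=87): rows 3, 7 → Grade takes values {N, K} — violation
(Instructor=p, Course=86): rows 4, 6 → Grade = M, M ✓
Two rows agree on {Instructor, Course} but differ on Grade, so {Instructor, Course} → Grade does not hold.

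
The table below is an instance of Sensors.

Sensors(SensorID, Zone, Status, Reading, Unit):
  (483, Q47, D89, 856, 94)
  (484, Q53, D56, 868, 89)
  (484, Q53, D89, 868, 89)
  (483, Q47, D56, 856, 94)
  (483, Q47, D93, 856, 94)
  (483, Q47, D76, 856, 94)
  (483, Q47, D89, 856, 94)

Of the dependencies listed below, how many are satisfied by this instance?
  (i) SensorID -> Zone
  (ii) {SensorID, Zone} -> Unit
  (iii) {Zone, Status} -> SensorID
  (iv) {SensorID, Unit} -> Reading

(i) SensorID -> Zone: every LHS value maps to a single RHS value — holds.
(ii) {SensorID, Zone} -> Unit: every LHS value maps to a single RHS value — holds.
(iii) {Zone, Status} -> SensorID: every LHS value maps to a single RHS value — holds.
(iv) {SensorID, Unit} -> Reading: every LHS value maps to a single RHS value — holds.
4 of the 4 dependencies hold.

4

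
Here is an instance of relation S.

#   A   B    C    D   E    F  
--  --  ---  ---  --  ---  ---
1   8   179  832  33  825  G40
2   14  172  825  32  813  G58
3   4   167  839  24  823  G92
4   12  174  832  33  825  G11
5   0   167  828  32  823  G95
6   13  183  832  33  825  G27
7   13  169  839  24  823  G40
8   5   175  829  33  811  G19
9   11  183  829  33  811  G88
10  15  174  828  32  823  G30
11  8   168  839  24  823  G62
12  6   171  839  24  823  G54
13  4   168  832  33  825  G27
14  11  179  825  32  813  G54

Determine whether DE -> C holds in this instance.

(D=33, E=825): rows 1, 4, 6, 13 → C = 832, 832, 832, 832 ✓
(D=32, E=813): rows 2, 14 → C = 825, 825 ✓
(D=24, E=823): rows 3, 7, 11, 12 → C = 839, 839, 839, 839 ✓
(D=32, E=823): rows 5, 10 → C = 828, 828 ✓
(D=33, E=811): rows 8, 9 → C = 829, 829 ✓
Every DE value is associated with a single C value, so DE -> C holds.

Yes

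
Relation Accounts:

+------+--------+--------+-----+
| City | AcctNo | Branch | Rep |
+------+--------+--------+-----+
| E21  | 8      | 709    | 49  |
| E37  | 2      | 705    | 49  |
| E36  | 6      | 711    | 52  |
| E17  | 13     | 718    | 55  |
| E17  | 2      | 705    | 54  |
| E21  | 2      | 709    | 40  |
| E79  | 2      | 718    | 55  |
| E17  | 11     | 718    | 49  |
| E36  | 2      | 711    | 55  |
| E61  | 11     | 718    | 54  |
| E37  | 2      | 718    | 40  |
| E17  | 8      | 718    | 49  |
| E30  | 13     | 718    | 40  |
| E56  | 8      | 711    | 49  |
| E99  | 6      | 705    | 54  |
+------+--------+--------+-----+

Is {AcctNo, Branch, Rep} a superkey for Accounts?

Yes

All 15 rows have distinct {AcctNo, Branch, Rep} values, so {AcctNo, Branch, Rep} → (all attributes) holds and {AcctNo, Branch, Rep} is a superkey.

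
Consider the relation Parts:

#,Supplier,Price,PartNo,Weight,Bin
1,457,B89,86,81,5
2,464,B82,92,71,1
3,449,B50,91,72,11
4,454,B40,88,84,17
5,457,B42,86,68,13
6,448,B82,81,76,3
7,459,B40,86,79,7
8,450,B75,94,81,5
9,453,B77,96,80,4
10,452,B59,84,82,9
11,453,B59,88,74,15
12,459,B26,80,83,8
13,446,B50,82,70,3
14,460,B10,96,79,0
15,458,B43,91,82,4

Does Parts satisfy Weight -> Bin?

No

Weight=81: rows 1, 8 → Bin = 5, 5 ✓
Weight=71: row 2 → Bin = 1 ✓
Weight=72: row 3 → Bin = 11 ✓
Weight=84: row 4 → Bin = 17 ✓
Weight=68: row 5 → Bin = 13 ✓
Weight=76: row 6 → Bin = 3 ✓
Weight=79: rows 7, 14 → Bin takes values {7, 0} — violation
Weight=80: row 9 → Bin = 4 ✓
Weight=82: rows 10, 15 → Bin takes values {9, 4} — violation
Weight=74: row 11 → Bin = 15 ✓
Weight=83: row 12 → Bin = 8 ✓
Weight=70: row 13 → Bin = 3 ✓
Two rows agree on Weight but differ on Bin, so Weight -> Bin does not hold.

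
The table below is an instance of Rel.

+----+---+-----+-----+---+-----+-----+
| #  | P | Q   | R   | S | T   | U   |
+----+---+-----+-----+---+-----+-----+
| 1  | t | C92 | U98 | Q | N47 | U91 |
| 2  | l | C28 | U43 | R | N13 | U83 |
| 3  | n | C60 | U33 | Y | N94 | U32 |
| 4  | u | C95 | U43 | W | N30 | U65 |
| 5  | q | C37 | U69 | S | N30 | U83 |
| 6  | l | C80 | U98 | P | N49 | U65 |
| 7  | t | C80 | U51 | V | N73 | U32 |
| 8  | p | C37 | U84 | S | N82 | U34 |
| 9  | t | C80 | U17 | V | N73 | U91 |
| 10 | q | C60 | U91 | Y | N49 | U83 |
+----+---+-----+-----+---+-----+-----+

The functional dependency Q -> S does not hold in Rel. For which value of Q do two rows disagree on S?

Q=C92: row 1 → S = Q ✓
Q=C28: row 2 → S = R ✓
Q=C60: rows 3, 10 → S = Y, Y ✓
Q=C95: row 4 → S = W ✓
Q=C37: rows 5, 8 → S = S, S ✓
Q=C80: rows 6, 7, 9 → S takes values {P, V} — violation
The only Q value with inconsistent S is Q=C80.

C80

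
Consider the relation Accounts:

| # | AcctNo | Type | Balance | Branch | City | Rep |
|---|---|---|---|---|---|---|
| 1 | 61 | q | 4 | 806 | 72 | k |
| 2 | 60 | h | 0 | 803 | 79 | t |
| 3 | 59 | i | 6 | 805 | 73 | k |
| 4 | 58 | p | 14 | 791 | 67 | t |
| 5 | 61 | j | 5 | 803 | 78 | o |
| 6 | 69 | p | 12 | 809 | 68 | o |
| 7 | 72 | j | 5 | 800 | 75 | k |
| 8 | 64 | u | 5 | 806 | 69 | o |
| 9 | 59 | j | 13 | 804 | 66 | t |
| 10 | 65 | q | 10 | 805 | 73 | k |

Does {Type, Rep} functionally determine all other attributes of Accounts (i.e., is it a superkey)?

No

Rows 1 and 10 have the same {Type, Rep} value (Type=q, Rep=k) but are distinct tuples, so {Type, Rep} does not determine every attribute — not a superkey.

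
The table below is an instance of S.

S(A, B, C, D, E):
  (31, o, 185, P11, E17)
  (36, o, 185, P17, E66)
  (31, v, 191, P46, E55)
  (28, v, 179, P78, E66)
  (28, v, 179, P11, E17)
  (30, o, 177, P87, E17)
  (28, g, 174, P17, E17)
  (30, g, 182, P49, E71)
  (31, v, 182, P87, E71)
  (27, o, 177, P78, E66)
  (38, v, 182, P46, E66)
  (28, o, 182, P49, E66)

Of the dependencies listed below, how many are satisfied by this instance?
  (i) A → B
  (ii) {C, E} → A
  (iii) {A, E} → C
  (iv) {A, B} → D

(i) A → B: A=31: 3 rows → B takes values {o, v} — violation; A=28: 4 rows → B takes values {v, g, o} — violation; A=30: 2 rows → B takes values {o, g} — violation — fails.
(ii) {C, E} → A: (C=182, E=E71): 2 rows → A takes values {30, 31} — violation; (C=182, E=E66): 2 rows → A takes values {38, 28} — violation — fails.
(iii) {A, E} → C: (A=28, E=E66): 2 rows → C takes values {179, 182} — violation; (A=28, E=E17): 2 rows → C takes values {179, 174} — violation — fails.
(iv) {A, B} → D: (A=31, B=v): 2 rows → D takes values {P46, P87} — violation; (A=28, B=v): 2 rows → D takes values {P78, P11} — violation — fails.
None of the 4 dependencies hold.

0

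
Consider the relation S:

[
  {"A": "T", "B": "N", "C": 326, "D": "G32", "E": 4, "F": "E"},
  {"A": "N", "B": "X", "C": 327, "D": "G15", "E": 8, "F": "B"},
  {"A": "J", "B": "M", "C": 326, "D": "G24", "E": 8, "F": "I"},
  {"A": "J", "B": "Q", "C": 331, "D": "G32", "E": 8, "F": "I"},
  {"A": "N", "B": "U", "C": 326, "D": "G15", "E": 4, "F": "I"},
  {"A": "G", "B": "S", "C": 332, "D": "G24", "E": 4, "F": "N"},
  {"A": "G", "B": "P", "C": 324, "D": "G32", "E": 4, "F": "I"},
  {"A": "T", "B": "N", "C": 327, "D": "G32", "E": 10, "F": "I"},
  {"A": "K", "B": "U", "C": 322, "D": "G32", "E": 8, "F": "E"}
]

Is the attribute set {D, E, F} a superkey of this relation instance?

All 9 rows have distinct {D, E, F} values, so {D, E, F} → (all attributes) holds and {D, E, F} is a superkey.

Yes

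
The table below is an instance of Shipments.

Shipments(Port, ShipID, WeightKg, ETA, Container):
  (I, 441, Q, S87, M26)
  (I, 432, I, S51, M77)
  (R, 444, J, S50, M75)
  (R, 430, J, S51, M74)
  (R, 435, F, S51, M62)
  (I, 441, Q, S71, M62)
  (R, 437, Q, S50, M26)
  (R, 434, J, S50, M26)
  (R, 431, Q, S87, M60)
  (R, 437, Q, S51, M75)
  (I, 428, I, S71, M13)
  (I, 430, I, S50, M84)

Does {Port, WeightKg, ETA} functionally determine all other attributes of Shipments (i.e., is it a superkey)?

No

Two distinct rows share (Port=R, WeightKg=J, ETA=S50), so {Port, WeightKg, ETA} does not determine every attribute — not a superkey.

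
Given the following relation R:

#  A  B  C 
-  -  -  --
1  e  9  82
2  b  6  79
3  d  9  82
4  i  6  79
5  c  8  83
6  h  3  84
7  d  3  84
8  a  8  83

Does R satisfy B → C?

B=9: rows 1, 3 → C = 82, 82 ✓
B=6: rows 2, 4 → C = 79, 79 ✓
B=8: rows 5, 8 → C = 83, 83 ✓
B=3: rows 6, 7 → C = 84, 84 ✓
Every B value is associated with a single C value, so B → C holds.

Yes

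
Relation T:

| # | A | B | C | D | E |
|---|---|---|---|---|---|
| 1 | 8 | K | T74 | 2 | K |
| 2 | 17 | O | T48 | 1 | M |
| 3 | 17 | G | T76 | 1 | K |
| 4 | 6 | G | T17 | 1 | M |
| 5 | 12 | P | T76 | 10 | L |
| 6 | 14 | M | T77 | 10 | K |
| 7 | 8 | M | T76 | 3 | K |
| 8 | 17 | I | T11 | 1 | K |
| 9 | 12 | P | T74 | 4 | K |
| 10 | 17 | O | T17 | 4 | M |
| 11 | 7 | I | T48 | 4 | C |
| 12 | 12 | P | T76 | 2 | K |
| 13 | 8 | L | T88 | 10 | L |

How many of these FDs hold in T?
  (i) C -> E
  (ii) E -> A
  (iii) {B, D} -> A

0

(i) C -> E: C=T48: rows 2, 11 → E takes values {M, C} — violation; C=T76: rows 3, 5, 7, 12 → E takes values {K, L} — violation — fails.
(ii) E -> A: E=K: rows 1, 3, 6, 7, 8, 9, 12 → A takes values {8, 17, 14, 12} — violation; E=M: rows 2, 4, 10 → A takes values {17, 6} — violation; E=L: rows 5, 13 → A takes values {12, 8} — violation — fails.
(iii) {B, D} -> A: (B=G, D=1): rows 3, 4 → A takes values {17, 6} — violation — fails.
None of the 3 dependencies hold.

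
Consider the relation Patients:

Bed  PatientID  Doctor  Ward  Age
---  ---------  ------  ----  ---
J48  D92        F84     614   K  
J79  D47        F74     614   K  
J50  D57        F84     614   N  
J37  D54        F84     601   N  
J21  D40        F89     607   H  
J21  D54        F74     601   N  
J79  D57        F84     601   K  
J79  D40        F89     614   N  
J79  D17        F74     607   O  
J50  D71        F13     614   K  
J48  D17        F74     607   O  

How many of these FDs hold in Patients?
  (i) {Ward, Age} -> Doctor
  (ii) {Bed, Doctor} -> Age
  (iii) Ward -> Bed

(i) {Ward, Age} -> Doctor: (Ward=614, Age=K): 3 rows → Doctor takes values {F84, F74, F13} — violation; (Ward=614, Age=N): 2 rows → Doctor takes values {F84, F89} — violation; (Ward=601, Age=N): 2 rows → Doctor takes values {F84, F74} — violation — fails.
(ii) {Bed, Doctor} -> Age: (Bed=J79, Doctor=F74): 2 rows → Age takes values {K, O} — violation — fails.
(iii) Ward -> Bed: Ward=614: 5 rows → Bed takes values {J48, J79, J50} — violation; Ward=601: 3 rows → Bed takes values {J37, J21, J79} — violation; Ward=607: 3 rows → Bed takes values {J21, J79, J48} — violation — fails.
None of the 3 dependencies hold.

0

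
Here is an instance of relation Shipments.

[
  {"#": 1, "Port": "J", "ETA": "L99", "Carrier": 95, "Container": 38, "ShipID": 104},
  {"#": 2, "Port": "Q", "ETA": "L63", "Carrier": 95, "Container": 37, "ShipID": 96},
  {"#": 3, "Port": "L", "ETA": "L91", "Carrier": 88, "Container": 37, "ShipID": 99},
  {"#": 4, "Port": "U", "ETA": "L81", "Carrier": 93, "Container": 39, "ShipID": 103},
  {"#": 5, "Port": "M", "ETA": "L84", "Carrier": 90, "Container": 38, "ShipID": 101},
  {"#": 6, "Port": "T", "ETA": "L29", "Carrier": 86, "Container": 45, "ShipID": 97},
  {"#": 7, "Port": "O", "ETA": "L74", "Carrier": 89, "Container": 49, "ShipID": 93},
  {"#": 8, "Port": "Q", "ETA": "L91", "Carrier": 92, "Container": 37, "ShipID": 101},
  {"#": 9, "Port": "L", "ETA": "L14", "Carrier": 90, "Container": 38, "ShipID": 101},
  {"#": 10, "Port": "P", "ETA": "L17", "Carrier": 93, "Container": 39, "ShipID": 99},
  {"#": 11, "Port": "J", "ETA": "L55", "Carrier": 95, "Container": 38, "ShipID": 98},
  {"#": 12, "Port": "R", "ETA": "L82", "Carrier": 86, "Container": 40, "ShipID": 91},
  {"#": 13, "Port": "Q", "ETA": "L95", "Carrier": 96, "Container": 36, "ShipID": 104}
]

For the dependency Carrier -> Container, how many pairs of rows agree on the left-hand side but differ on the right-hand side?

3

Carrier=95: violating pairs (1,2), (2,11) — 2 pairs.
Carrier=93: all 2 rows agree on Container — 0 pairs.
Carrier=90: all 2 rows agree on Container — 0 pairs.
Carrier=86: violating pairs (6,12) — 1 pair.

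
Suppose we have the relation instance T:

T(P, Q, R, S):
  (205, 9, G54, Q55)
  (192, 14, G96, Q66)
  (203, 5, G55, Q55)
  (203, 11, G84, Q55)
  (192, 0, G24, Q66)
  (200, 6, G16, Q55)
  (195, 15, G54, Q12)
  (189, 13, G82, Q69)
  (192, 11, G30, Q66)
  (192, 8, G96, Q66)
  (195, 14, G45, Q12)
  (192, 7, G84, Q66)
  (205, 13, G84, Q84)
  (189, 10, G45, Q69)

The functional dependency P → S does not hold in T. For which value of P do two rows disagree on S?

P=205: 2 rows → S takes values {Q55, Q84} — violation
P=192: 5 rows → S = Q66, Q66, Q66, Q66, Q66 ✓
P=203: 2 rows → S = Q55, Q55 ✓
P=200: 1 row → S = Q55 ✓
P=195: 2 rows → S = Q12, Q12 ✓
P=189: 2 rows → S = Q69, Q69 ✓
The only P value with inconsistent S is P=205.

205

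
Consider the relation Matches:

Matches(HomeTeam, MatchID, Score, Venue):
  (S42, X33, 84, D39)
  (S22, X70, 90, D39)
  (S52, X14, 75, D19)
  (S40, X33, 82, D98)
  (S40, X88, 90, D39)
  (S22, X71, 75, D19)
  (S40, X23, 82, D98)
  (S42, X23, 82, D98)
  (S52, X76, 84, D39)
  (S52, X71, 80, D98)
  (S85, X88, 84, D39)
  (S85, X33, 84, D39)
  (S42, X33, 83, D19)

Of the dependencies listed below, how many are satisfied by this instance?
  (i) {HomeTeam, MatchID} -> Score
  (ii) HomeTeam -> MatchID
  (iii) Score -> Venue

(i) {HomeTeam, MatchID} -> Score: (HomeTeam=S42, MatchID=X33): 2 rows → Score takes values {84, 83} — violation — fails.
(ii) HomeTeam -> MatchID: HomeTeam=S42: 3 rows → MatchID takes values {X33, X23} — violation; HomeTeam=S22: 2 rows → MatchID takes values {X70, X71} — violation; HomeTeam=S52: 3 rows → MatchID takes values {X14, X76, X71} — violation; HomeTeam=S40: 3 rows → MatchID takes values {X33, X88, X23} — violation; HomeTeam=S85: 2 rows → MatchID takes values {X88, X33} — violation — fails.
(iii) Score -> Venue: every LHS value maps to a single RHS value — holds.
1 of the 3 dependencies holds.

1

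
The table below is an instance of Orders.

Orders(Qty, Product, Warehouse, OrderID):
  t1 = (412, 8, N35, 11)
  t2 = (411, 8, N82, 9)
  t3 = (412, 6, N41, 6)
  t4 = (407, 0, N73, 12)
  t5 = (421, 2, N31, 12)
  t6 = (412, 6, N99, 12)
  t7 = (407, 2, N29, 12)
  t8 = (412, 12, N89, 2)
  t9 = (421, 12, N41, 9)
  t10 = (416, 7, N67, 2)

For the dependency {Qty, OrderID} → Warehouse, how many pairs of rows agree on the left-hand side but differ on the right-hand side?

1

(Qty=407, OrderID=12): violating pairs (4,7) — 1 pair.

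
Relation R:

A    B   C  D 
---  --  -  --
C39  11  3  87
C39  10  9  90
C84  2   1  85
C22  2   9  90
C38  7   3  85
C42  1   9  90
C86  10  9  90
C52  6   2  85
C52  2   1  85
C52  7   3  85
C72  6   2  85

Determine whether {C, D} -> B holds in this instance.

(C=3, D=87): 1 row → B = 11 ✓
(C=9, D=90): 4 rows → B takes values {10, 2, 1} — violation
(C=1, D=85): 2 rows → B = 2, 2 ✓
(C=3, D=85): 2 rows → B = 7, 7 ✓
(C=2, D=85): 2 rows → B = 6, 6 ✓
Two rows agree on {C, D} but differ on B, so {C, D} -> B does not hold.

No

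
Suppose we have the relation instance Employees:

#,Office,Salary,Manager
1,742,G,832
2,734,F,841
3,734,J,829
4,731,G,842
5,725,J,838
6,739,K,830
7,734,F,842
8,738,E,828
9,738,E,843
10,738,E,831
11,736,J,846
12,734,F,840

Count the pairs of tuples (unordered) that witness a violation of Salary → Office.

Salary=G: violating pairs (1,4) — 1 pair.
Salary=F: all 3 rows agree on Office — 0 pairs.
Salary=J: violating pairs (3,5), (3,11), (5,11) — 3 pairs.
Salary=E: all 3 rows agree on Office — 0 pairs.

4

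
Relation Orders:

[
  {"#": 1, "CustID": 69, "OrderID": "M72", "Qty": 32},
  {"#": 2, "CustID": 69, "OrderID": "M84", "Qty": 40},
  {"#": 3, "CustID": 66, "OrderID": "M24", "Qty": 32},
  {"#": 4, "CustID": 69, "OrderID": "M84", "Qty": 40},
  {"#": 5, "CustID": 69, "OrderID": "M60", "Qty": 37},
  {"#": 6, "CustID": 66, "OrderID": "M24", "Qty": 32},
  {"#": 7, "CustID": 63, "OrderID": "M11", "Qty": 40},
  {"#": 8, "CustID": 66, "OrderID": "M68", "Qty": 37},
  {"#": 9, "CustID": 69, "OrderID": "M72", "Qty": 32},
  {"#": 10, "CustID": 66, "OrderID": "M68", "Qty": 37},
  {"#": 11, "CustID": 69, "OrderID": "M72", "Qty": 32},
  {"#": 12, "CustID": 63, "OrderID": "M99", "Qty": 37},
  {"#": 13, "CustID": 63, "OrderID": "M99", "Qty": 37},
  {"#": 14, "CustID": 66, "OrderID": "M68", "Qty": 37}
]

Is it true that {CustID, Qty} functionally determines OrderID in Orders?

(CustID=69, Qty=32): rows 1, 9, 11 → OrderID = M72, M72, M72 ✓
(CustID=69, Qty=40): rows 2, 4 → OrderID = M84, M84 ✓
(CustID=66, Qty=32): rows 3, 6 → OrderID = M24, M24 ✓
(CustID=69, Qty=37): row 5 → OrderID = M60 ✓
(CustID=63, Qty=40): row 7 → OrderID = M11 ✓
(CustID=66, Qty=37): rows 8, 10, 14 → OrderID = M68, M68, M68 ✓
(CustID=63, Qty=37): rows 12, 13 → OrderID = M99, M99 ✓
Every {CustID, Qty} value is associated with a single OrderID value, so {CustID, Qty} -> OrderID holds.

Yes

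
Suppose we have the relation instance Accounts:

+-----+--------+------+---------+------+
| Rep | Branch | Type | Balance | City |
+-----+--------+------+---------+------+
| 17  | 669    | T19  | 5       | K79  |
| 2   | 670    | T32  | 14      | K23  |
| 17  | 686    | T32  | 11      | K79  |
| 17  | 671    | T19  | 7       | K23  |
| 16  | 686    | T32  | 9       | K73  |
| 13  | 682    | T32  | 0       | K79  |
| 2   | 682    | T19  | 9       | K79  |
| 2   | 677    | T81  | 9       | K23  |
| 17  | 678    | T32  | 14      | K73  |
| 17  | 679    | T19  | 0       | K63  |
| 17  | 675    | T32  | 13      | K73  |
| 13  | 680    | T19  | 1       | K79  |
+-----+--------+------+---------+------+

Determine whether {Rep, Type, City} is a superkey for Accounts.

Two distinct rows share (Rep=17, Type=T32, City=K73), so {Rep, Type, City} does not determine every attribute — not a superkey.

No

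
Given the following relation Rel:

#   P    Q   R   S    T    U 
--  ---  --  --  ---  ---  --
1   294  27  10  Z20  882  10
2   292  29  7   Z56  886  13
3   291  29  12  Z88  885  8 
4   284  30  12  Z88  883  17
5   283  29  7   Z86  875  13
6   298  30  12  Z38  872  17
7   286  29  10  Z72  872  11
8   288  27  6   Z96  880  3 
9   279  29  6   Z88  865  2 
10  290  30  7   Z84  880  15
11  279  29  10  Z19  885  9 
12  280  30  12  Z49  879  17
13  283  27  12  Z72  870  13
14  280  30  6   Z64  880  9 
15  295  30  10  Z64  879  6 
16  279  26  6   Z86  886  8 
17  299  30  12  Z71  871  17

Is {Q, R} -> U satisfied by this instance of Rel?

(Q=27, R=10): row 1 → U = 10 ✓
(Q=29, R=7): rows 2, 5 → U = 13, 13 ✓
(Q=29, R=12): row 3 → U = 8 ✓
(Q=30, R=12): rows 4, 6, 12, 17 → U = 17, 17, 17, 17 ✓
(Q=29, R=10): rows 7, 11 → U takes values {11, 9} — violation
(Q=27, R=6): row 8 → U = 3 ✓
(Q=29, R=6): row 9 → U = 2 ✓
(Q=30, R=7): row 10 → U = 15 ✓
(Q=27, R=12): row 13 → U = 13 ✓
(Q=30, R=6): row 14 → U = 9 ✓
(Q=30, R=10): row 15 → U = 6 ✓
(Q=26, R=6): row 16 → U = 8 ✓
Two rows agree on {Q, R} but differ on U, so {Q, R} -> U does not hold.

No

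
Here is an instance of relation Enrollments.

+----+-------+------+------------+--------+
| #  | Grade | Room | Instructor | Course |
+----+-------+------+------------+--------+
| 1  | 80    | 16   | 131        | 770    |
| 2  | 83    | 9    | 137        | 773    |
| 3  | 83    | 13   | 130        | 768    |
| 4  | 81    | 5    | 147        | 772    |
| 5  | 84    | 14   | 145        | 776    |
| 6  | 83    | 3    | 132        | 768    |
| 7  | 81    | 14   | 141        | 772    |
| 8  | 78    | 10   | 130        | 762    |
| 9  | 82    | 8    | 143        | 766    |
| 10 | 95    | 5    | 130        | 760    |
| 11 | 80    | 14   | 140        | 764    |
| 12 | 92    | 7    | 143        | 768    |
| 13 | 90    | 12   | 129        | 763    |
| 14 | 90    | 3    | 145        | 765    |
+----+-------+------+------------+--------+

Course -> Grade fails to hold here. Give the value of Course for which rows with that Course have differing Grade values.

768

Course=770: row 1 → Grade = 80 ✓
Course=773: row 2 → Grade = 83 ✓
Course=768: rows 3, 6, 12 → Grade takes values {83, 92} — violation
Course=772: rows 4, 7 → Grade = 81, 81 ✓
Course=776: row 5 → Grade = 84 ✓
Course=762: row 8 → Grade = 78 ✓
Course=766: row 9 → Grade = 82 ✓
Course=760: row 10 → Grade = 95 ✓
Course=764: row 11 → Grade = 80 ✓
Course=763: row 13 → Grade = 90 ✓
Course=765: row 14 → Grade = 90 ✓
The only Course value with inconsistent Grade is Course=768.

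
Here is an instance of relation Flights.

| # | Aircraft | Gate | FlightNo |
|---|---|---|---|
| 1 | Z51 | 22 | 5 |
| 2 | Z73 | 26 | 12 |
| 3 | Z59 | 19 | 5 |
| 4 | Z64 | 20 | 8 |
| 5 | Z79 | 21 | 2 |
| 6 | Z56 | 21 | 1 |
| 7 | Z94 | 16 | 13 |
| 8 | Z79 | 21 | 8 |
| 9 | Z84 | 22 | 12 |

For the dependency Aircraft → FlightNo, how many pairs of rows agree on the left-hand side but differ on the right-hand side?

1

Aircraft=Z79: violating pairs (5,8) — 1 pair.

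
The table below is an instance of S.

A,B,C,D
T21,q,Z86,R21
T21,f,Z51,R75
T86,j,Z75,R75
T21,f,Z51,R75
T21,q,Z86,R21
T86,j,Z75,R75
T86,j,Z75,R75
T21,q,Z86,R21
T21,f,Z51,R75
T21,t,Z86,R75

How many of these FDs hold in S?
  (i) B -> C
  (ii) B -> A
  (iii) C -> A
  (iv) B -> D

4

(i) B -> C: every LHS value maps to a single RHS value — holds.
(ii) B -> A: every LHS value maps to a single RHS value — holds.
(iii) C -> A: every LHS value maps to a single RHS value — holds.
(iv) B -> D: every LHS value maps to a single RHS value — holds.
4 of the 4 dependencies hold.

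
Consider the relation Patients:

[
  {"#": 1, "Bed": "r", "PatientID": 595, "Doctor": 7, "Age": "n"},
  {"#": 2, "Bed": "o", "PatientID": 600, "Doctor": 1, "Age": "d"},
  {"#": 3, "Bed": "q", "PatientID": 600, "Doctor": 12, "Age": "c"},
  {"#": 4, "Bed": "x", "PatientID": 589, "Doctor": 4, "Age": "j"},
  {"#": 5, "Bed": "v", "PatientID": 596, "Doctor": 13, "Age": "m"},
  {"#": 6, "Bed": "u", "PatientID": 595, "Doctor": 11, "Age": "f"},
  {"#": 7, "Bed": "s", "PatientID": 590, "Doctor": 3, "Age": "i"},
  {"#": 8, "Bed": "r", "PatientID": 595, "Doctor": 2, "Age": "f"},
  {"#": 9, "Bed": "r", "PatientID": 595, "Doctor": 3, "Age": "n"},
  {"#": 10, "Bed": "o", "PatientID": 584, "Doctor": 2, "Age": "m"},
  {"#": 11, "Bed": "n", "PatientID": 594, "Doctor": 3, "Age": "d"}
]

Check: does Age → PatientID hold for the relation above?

Age=n: rows 1, 9 → PatientID = 595, 595 ✓
Age=d: rows 2, 11 → PatientID takes values {600, 594} — violation
Age=c: row 3 → PatientID = 600 ✓
Age=j: row 4 → PatientID = 589 ✓
Age=m: rows 5, 10 → PatientID takes values {596, 584} — violation
Age=f: rows 6, 8 → PatientID = 595, 595 ✓
Age=i: row 7 → PatientID = 590 ✓
Two rows agree on Age but differ on PatientID, so Age → PatientID does not hold.

No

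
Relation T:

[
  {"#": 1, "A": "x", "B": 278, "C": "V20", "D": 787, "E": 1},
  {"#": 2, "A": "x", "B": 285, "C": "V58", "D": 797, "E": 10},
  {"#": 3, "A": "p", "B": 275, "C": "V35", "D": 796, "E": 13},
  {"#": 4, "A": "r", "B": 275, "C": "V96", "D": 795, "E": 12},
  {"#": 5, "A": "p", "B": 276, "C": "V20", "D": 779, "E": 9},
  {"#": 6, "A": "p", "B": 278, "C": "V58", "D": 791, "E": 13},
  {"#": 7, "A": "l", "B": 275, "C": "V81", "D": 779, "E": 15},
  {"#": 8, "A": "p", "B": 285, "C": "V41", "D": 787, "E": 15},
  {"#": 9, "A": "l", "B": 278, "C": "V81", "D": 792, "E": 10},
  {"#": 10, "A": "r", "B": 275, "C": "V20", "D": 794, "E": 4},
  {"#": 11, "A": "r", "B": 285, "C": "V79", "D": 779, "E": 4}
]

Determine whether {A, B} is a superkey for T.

No

Rows 4 and 10 have the same {A, B} value (A=r, B=275) but are distinct tuples, so {A, B} does not determine every attribute — not a superkey.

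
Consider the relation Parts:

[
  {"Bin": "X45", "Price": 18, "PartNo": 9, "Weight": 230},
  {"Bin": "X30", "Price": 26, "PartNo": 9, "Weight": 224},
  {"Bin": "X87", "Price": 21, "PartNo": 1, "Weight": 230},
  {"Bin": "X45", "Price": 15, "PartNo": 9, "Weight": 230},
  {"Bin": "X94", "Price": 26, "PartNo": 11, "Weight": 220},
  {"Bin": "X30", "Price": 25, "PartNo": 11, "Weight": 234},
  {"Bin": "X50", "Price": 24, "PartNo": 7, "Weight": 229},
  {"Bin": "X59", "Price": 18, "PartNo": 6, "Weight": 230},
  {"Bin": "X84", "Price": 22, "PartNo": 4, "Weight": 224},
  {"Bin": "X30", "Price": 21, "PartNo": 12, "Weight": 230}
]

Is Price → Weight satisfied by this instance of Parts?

Price=18: 2 rows → Weight = 230, 230 ✓
Price=26: 2 rows → Weight takes values {224, 220} — violation
Price=21: 2 rows → Weight = 230, 230 ✓
Price=15: 1 row → Weight = 230 ✓
Price=25: 1 row → Weight = 234 ✓
Price=24: 1 row → Weight = 229 ✓
Price=22: 1 row → Weight = 224 ✓
Two rows agree on Price but differ on Weight, so Price → Weight does not hold.

No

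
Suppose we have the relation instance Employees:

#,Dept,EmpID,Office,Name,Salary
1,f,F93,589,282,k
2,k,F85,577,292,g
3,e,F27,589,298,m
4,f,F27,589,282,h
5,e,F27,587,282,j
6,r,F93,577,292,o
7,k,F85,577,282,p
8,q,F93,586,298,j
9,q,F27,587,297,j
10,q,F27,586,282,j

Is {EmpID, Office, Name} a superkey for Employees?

Yes

All 10 rows have distinct {EmpID, Office, Name} values, so {EmpID, Office, Name} → (all attributes) holds and {EmpID, Office, Name} is a superkey.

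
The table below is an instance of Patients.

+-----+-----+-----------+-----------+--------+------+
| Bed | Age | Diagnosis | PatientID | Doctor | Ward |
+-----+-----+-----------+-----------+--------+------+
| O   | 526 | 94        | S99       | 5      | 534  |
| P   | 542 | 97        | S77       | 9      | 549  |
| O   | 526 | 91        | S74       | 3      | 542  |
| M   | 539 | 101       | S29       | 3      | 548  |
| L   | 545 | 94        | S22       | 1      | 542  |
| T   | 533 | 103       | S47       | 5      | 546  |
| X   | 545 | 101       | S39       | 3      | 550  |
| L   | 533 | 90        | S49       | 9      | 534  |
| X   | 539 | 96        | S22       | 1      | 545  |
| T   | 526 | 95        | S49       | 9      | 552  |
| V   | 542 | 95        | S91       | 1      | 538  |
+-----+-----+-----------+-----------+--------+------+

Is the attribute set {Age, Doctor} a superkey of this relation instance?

All 11 rows have distinct {Age, Doctor} values, so {Age, Doctor} → (all attributes) holds and {Age, Doctor} is a superkey.

Yes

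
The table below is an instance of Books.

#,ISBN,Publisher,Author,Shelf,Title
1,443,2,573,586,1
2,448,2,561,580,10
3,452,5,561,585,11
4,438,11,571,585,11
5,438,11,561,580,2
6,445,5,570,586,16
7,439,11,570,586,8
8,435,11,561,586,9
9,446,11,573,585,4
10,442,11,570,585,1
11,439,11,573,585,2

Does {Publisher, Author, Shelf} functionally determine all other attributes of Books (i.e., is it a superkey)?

Rows 9 and 11 have the same {Publisher, Author, Shelf} value (Publisher=11, Author=573, Shelf=585) but are distinct tuples, so {Publisher, Author, Shelf} does not determine every attribute — not a superkey.

No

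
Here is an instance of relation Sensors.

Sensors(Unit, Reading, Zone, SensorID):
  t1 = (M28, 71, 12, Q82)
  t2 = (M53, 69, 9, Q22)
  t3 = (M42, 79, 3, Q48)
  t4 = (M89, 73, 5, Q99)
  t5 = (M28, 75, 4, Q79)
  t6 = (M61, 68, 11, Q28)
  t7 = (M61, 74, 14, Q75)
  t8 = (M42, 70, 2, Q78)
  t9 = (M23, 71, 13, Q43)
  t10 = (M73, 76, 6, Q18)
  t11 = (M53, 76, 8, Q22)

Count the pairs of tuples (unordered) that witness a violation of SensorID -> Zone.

1

SensorID=Q22: violating pairs (2,11) — 1 pair.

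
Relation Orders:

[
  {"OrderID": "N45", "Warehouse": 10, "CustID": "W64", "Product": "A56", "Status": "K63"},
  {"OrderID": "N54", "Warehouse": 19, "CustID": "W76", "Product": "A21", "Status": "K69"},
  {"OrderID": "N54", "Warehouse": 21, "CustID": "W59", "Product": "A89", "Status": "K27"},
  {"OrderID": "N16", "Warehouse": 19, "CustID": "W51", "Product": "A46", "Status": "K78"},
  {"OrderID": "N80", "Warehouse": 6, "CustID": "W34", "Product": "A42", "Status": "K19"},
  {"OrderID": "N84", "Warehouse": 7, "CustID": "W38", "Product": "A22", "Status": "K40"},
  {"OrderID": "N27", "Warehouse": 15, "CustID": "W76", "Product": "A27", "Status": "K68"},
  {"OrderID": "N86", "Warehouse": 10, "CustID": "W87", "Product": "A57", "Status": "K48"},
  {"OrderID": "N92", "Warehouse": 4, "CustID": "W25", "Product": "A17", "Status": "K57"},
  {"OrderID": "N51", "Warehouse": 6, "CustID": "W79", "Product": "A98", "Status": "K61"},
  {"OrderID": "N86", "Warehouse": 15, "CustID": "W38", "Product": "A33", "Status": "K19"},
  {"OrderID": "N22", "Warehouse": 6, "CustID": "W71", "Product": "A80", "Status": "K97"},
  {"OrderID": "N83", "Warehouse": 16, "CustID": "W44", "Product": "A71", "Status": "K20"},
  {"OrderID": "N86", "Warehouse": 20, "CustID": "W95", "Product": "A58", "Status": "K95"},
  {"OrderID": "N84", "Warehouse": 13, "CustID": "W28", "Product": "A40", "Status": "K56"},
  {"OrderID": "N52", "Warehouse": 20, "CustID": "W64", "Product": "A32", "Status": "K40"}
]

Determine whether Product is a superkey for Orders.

All 16 rows have distinct Product values, so Product → (all attributes) holds and Product is a superkey.

Yes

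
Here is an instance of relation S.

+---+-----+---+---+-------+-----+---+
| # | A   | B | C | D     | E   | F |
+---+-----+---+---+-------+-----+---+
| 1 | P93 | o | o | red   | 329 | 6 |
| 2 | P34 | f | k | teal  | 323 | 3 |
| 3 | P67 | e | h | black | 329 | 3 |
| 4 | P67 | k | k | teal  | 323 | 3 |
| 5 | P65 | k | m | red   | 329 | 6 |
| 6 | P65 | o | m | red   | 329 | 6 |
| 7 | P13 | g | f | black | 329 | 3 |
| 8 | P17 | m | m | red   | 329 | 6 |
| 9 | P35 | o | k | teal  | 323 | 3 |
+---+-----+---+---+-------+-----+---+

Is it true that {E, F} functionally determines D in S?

(E=329, F=6): rows 1, 5, 6, 8 → D = red, red, red, red ✓
(E=323, F=3): rows 2, 4, 9 → D = teal, teal, teal ✓
(E=329, F=3): rows 3, 7 → D = black, black ✓
Every {E, F} value is associated with a single D value, so {E, F} -> D holds.

Yes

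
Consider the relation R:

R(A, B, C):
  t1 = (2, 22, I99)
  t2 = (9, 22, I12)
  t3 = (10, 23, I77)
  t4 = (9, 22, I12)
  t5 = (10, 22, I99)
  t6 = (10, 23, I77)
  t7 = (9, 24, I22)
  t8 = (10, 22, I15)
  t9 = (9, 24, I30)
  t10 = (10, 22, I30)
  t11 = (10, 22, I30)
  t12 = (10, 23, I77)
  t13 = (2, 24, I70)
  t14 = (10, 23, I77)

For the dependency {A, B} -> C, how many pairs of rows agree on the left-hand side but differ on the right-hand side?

(A=9, B=22): all 2 rows agree on C — 0 pairs.
(A=10, B=23): all 4 rows agree on C — 0 pairs.
(A=10, B=22): violating pairs (5,8), (5,10), (5,11), (8,10), (8,11) — 5 pairs.
(A=9, B=24): violating pairs (7,9) — 1 pair.

6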